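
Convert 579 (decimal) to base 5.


Divide by 5 repeatedly:
579 ÷ 5 = 115 remainder 4
115 ÷ 5 = 23 remainder 0
23 ÷ 5 = 4 remainder 3
4 ÷ 5 = 0 remainder 4
Reading remainders bottom-up:
= 4304


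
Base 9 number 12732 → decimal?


Positional values (base 9):
  2 × 9^0 = 2 × 1 = 2
  3 × 9^1 = 3 × 9 = 27
  7 × 9^2 = 7 × 81 = 567
  2 × 9^3 = 2 × 729 = 1458
  1 × 9^4 = 1 × 6561 = 6561
Sum = 2 + 27 + 567 + 1458 + 6561
= 8615


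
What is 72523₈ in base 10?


Positional values:
Position 0: 3 × 8^0 = 3
Position 1: 2 × 8^1 = 16
Position 2: 5 × 8^2 = 320
Position 3: 2 × 8^3 = 1024
Position 4: 7 × 8^4 = 28672
Sum = 3 + 16 + 320 + 1024 + 28672
= 30035


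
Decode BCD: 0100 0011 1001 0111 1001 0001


Each 4-bit group → digit:
  0100 → 4
  0011 → 3
  1001 → 9
  0111 → 7
  1001 → 9
  0001 → 1
= 439791


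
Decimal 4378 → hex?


Divide by 16 repeatedly:
4378 ÷ 16 = 273 remainder 10 (A)
273 ÷ 16 = 17 remainder 1 (1)
17 ÷ 16 = 1 remainder 1 (1)
1 ÷ 16 = 0 remainder 1 (1)
Reading remainders bottom-up:
= 0x111A


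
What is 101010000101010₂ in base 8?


Group into 3-bit groups: 101010000101010
  101 = 5
  010 = 2
  000 = 0
  101 = 5
  010 = 2
= 0o52052


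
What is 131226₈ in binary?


Each octal digit → 3 binary bits:
  1 = 001
  3 = 011
  1 = 001
  2 = 010
  2 = 010
  6 = 110
Concatenate: 001 011 001 010 010 110
= 001011001010010110


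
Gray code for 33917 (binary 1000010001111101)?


Binary: 1000010001111101
Gray code: G = B XOR (B >> 1)
B >> 1 = 0100001000111110
1000010001111101 XOR 0100001000111110:
  1 XOR 0 = 1
  0 XOR 1 = 1
  0 XOR 0 = 0
  0 XOR 0 = 0
  0 XOR 0 = 0
  1 XOR 0 = 1
  0 XOR 1 = 1
  0 XOR 0 = 0
  0 XOR 0 = 0
  1 XOR 0 = 1
  1 XOR 1 = 0
  1 XOR 1 = 0
  1 XOR 1 = 0
  1 XOR 1 = 0
  0 XOR 1 = 1
  1 XOR 0 = 1
= 1100011001000011


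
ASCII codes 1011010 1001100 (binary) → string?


Codes (binary): 1011010 1001100
Per-code ASCII lookup:
  1011010 = 90  (range 65-90: uppercase, 90 - 65 = 25) → 'Z'
  1001100 = 76  (range 65-90: uppercase, 76 - 65 = 11) → 'L'
= 'ZL'


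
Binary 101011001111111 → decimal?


Positional values:
Bit 0: 1 × 2^0 = 1
Bit 1: 1 × 2^1 = 2
Bit 2: 1 × 2^2 = 4
Bit 3: 1 × 2^3 = 8
Bit 4: 1 × 2^4 = 16
Bit 5: 1 × 2^5 = 32
Bit 6: 1 × 2^6 = 64
Bit 9: 1 × 2^9 = 512
Bit 10: 1 × 2^10 = 1024
Bit 12: 1 × 2^12 = 4096
Bit 14: 1 × 2^14 = 16384
Sum = 1 + 2 + 4 + 8 + 16 + 32 + 64 + 512 + 1024 + 4096 + 16384
= 22143


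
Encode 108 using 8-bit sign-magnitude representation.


Sign bit: 0 (positive)
Magnitude: 108 = 1101100
= 01101100


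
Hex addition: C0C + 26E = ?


Align and add column by column (LSB to MSB, each column mod 16 with carry):
  0C0C
+ 026E
  ----
  col 0: C(12) + E(14) + 0 (carry in) = 26 → A(10), carry out 1
  col 1: 0(0) + 6(6) + 1 (carry in) = 7 → 7(7), carry out 0
  col 2: C(12) + 2(2) + 0 (carry in) = 14 → E(14), carry out 0
  col 3: 0(0) + 0(0) + 0 (carry in) = 0 → 0(0), carry out 0
Reading digits MSB→LSB: 0E7A
Strip leading zeros: E7A
= 0xE7A


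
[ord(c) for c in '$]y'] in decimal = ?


String: '$]y'  (3 characters)
Per-character ASCII lookup:
  '$': special character: '$' = 36
  ']': special character: ']' = 93
  'y': lowercase starts at 97: 'y' = 97 + 24 = 121
= 36 93 121


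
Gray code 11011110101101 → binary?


Gray code: 11011110101101
MSB stays the same: 1
Each subsequent bit = prev_binary XOR current_gray:
  B[1] = 1 XOR 1 = 0
  B[2] = 0 XOR 0 = 0
  B[3] = 0 XOR 1 = 1
  B[4] = 1 XOR 1 = 0
  B[5] = 0 XOR 1 = 1
  B[6] = 1 XOR 1 = 0
  B[7] = 0 XOR 0 = 0
  B[8] = 0 XOR 1 = 1
  B[9] = 1 XOR 0 = 1
  B[10] = 1 XOR 1 = 0
  B[11] = 0 XOR 1 = 1
  B[12] = 1 XOR 0 = 1
  B[13] = 1 XOR 1 = 0
= 10010100110110 (9526 decimal)


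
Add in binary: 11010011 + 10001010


Align and add column by column (LSB to MSB, carry propagating):
  011010011
+ 010001010
  ---------
  col 0: 1 + 0 + 0 (carry in) = 1 → bit 1, carry out 0
  col 1: 1 + 1 + 0 (carry in) = 2 → bit 0, carry out 1
  col 2: 0 + 0 + 1 (carry in) = 1 → bit 1, carry out 0
  col 3: 0 + 1 + 0 (carry in) = 1 → bit 1, carry out 0
  col 4: 1 + 0 + 0 (carry in) = 1 → bit 1, carry out 0
  col 5: 0 + 0 + 0 (carry in) = 0 → bit 0, carry out 0
  col 6: 1 + 0 + 0 (carry in) = 1 → bit 1, carry out 0
  col 7: 1 + 1 + 0 (carry in) = 2 → bit 0, carry out 1
  col 8: 0 + 0 + 1 (carry in) = 1 → bit 1, carry out 0
Reading bits MSB→LSB: 101011101
Strip leading zeros: 101011101
= 101011101


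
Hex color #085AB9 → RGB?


Hex: #085AB9
R = 08₁₆ = 8
G = 5A₁₆ = 90
B = B9₁₆ = 185
= RGB(8, 90, 185)


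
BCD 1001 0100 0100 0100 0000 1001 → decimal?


Each 4-bit group → digit:
  1001 → 9
  0100 → 4
  0100 → 4
  0100 → 4
  0000 → 0
  1001 → 9
= 944409


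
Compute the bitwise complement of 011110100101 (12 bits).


Original: 011110100101
Invert all bits:
  bit 0: 0 → 1
  bit 1: 1 → 0
  bit 2: 1 → 0
  bit 3: 1 → 0
  bit 4: 1 → 0
  bit 5: 0 → 1
  bit 6: 1 → 0
  bit 7: 0 → 1
  bit 8: 0 → 1
  bit 9: 1 → 0
  bit 10: 0 → 1
  bit 11: 1 → 0
= 100001011010


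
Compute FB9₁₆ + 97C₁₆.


Align and add column by column (LSB to MSB, each column mod 16 with carry):
  0FB9
+ 097C
  ----
  col 0: 9(9) + C(12) + 0 (carry in) = 21 → 5(5), carry out 1
  col 1: B(11) + 7(7) + 1 (carry in) = 19 → 3(3), carry out 1
  col 2: F(15) + 9(9) + 1 (carry in) = 25 → 9(9), carry out 1
  col 3: 0(0) + 0(0) + 1 (carry in) = 1 → 1(1), carry out 0
Reading digits MSB→LSB: 1935
Strip leading zeros: 1935
= 0x1935


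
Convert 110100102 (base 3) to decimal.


Positional values (base 3):
  2 × 3^0 = 2 × 1 = 2
  0 × 3^1 = 0 × 3 = 0
  1 × 3^2 = 1 × 9 = 9
  0 × 3^3 = 0 × 27 = 0
  0 × 3^4 = 0 × 81 = 0
  1 × 3^5 = 1 × 243 = 243
  0 × 3^6 = 0 × 729 = 0
  1 × 3^7 = 1 × 2187 = 2187
  1 × 3^8 = 1 × 6561 = 6561
Sum = 2 + 0 + 9 + 0 + 0 + 243 + 0 + 2187 + 6561
= 9002


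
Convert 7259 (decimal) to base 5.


Divide by 5 repeatedly:
7259 ÷ 5 = 1451 remainder 4
1451 ÷ 5 = 290 remainder 1
290 ÷ 5 = 58 remainder 0
58 ÷ 5 = 11 remainder 3
11 ÷ 5 = 2 remainder 1
2 ÷ 5 = 0 remainder 2
Reading remainders bottom-up:
= 213014


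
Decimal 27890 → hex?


Divide by 16 repeatedly:
27890 ÷ 16 = 1743 remainder 2 (2)
1743 ÷ 16 = 108 remainder 15 (F)
108 ÷ 16 = 6 remainder 12 (C)
6 ÷ 16 = 0 remainder 6 (6)
Reading remainders bottom-up:
= 0x6CF2


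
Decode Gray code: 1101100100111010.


Gray code: 1101100100111010
MSB stays the same: 1
Each subsequent bit = prev_binary XOR current_gray:
  B[1] = 1 XOR 1 = 0
  B[2] = 0 XOR 0 = 0
  B[3] = 0 XOR 1 = 1
  B[4] = 1 XOR 1 = 0
  B[5] = 0 XOR 0 = 0
  B[6] = 0 XOR 0 = 0
  B[7] = 0 XOR 1 = 1
  B[8] = 1 XOR 0 = 1
  B[9] = 1 XOR 0 = 1
  B[10] = 1 XOR 1 = 0
  B[11] = 0 XOR 1 = 1
  B[12] = 1 XOR 1 = 0
  B[13] = 0 XOR 0 = 0
  B[14] = 0 XOR 1 = 1
  B[15] = 1 XOR 0 = 1
= 1001000111010011 (37331 decimal)


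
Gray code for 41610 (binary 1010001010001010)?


Binary: 1010001010001010
Gray code: G = B XOR (B >> 1)
B >> 1 = 0101000101000101
1010001010001010 XOR 0101000101000101:
  1 XOR 0 = 1
  0 XOR 1 = 1
  1 XOR 0 = 1
  0 XOR 1 = 1
  0 XOR 0 = 0
  0 XOR 0 = 0
  1 XOR 0 = 1
  0 XOR 1 = 1
  1 XOR 0 = 1
  0 XOR 1 = 1
  0 XOR 0 = 0
  0 XOR 0 = 0
  1 XOR 0 = 1
  0 XOR 1 = 1
  1 XOR 0 = 1
  0 XOR 1 = 1
= 1111001111001111


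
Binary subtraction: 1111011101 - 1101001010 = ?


Align and subtract column by column (LSB to MSB, borrowing when needed):
  1111011101
- 1101001010
  ----------
  col 0: (1 - 0 borrow-in) - 0 → 1 - 0 = 1, borrow out 0
  col 1: (0 - 0 borrow-in) - 1 → borrow from next column: (0+2) - 1 = 1, borrow out 1
  col 2: (1 - 1 borrow-in) - 0 → 0 - 0 = 0, borrow out 0
  col 3: (1 - 0 borrow-in) - 1 → 1 - 1 = 0, borrow out 0
  col 4: (1 - 0 borrow-in) - 0 → 1 - 0 = 1, borrow out 0
  col 5: (0 - 0 borrow-in) - 0 → 0 - 0 = 0, borrow out 0
  col 6: (1 - 0 borrow-in) - 1 → 1 - 1 = 0, borrow out 0
  col 7: (1 - 0 borrow-in) - 0 → 1 - 0 = 1, borrow out 0
  col 8: (1 - 0 borrow-in) - 1 → 1 - 1 = 0, borrow out 0
  col 9: (1 - 0 borrow-in) - 1 → 1 - 1 = 0, borrow out 0
Reading bits MSB→LSB: 0010010011
Strip leading zeros: 10010011
= 10010011


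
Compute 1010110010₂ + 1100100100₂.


Align and add column by column (LSB to MSB, carry propagating):
  01010110010
+ 01100100100
  -----------
  col 0: 0 + 0 + 0 (carry in) = 0 → bit 0, carry out 0
  col 1: 1 + 0 + 0 (carry in) = 1 → bit 1, carry out 0
  col 2: 0 + 1 + 0 (carry in) = 1 → bit 1, carry out 0
  col 3: 0 + 0 + 0 (carry in) = 0 → bit 0, carry out 0
  col 4: 1 + 0 + 0 (carry in) = 1 → bit 1, carry out 0
  col 5: 1 + 1 + 0 (carry in) = 2 → bit 0, carry out 1
  col 6: 0 + 0 + 1 (carry in) = 1 → bit 1, carry out 0
  col 7: 1 + 0 + 0 (carry in) = 1 → bit 1, carry out 0
  col 8: 0 + 1 + 0 (carry in) = 1 → bit 1, carry out 0
  col 9: 1 + 1 + 0 (carry in) = 2 → bit 0, carry out 1
  col 10: 0 + 0 + 1 (carry in) = 1 → bit 1, carry out 0
Reading bits MSB→LSB: 10111010110
Strip leading zeros: 10111010110
= 10111010110


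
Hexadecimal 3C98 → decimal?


Positional values:
Position 0: 8 × 16^0 = 8 × 1 = 8
Position 1: 9 × 16^1 = 9 × 16 = 144
Position 2: C × 16^2 = 12 × 256 = 3072
Position 3: 3 × 16^3 = 3 × 4096 = 12288
Sum = 8 + 144 + 3072 + 12288
= 15512


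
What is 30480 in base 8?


Divide by 8 repeatedly:
30480 ÷ 8 = 3810 remainder 0
3810 ÷ 8 = 476 remainder 2
476 ÷ 8 = 59 remainder 4
59 ÷ 8 = 7 remainder 3
7 ÷ 8 = 0 remainder 7
Reading remainders bottom-up:
= 0o73420


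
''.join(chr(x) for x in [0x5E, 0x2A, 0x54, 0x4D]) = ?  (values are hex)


Codes (hex): 0x5E 0x2A 0x54 0x4D
Per-code ASCII lookup:
  0x5E = 94  (special character) → '^'
  0x2A = 42  (special character) → '*'
  0x54 = 84  (range 65-90: uppercase, 84 - 65 = 19) → 'T'
  0x4D = 77  (range 65-90: uppercase, 77 - 65 = 12) → 'M'
= '^*TM'


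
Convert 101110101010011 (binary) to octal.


Group into 3-bit groups: 101110101010011
  101 = 5
  110 = 6
  101 = 5
  010 = 2
  011 = 3
= 0o56523


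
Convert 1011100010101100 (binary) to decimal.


Positional values:
Bit 2: 1 × 2^2 = 4
Bit 3: 1 × 2^3 = 8
Bit 5: 1 × 2^5 = 32
Bit 7: 1 × 2^7 = 128
Bit 11: 1 × 2^11 = 2048
Bit 12: 1 × 2^12 = 4096
Bit 13: 1 × 2^13 = 8192
Bit 15: 1 × 2^15 = 32768
Sum = 4 + 8 + 32 + 128 + 2048 + 4096 + 8192 + 32768
= 47276


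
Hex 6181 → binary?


Each hex digit → 4 binary bits:
  6 = 0110
  1 = 0001
  8 = 1000
  1 = 0001
Concatenate: 0110 0001 1000 0001
= 0110000110000001


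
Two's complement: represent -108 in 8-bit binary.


Original: 01101100
Step 1 - Invert all bits: 10010011
Step 2 - Add 1: 10010011 + 1
= 10010100 (represents -108)


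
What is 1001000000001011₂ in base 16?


Group into 4-bit nibbles: 1001000000001011
  1001 = 9
  0000 = 0
  0000 = 0
  1011 = B
= 0x900B


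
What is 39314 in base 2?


Divide by 2 repeatedly:
39314 ÷ 2 = 19657 remainder 0
19657 ÷ 2 = 9828 remainder 1
9828 ÷ 2 = 4914 remainder 0
4914 ÷ 2 = 2457 remainder 0
2457 ÷ 2 = 1228 remainder 1
1228 ÷ 2 = 614 remainder 0
614 ÷ 2 = 307 remainder 0
307 ÷ 2 = 153 remainder 1
153 ÷ 2 = 76 remainder 1
76 ÷ 2 = 38 remainder 0
38 ÷ 2 = 19 remainder 0
19 ÷ 2 = 9 remainder 1
9 ÷ 2 = 4 remainder 1
4 ÷ 2 = 2 remainder 0
2 ÷ 2 = 1 remainder 0
1 ÷ 2 = 0 remainder 1
Reading remainders bottom-up:
= 1001100110010010


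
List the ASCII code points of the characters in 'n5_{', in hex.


String: 'n5_{'  (4 characters)
Per-character ASCII lookup:
  'n': lowercase starts at 97: 'n' = 97 + 13 = 110 → 0x6E
  '5': digits start at 48: '5' = 48 + 5 = 53 → 0x35
  '_': special character: '_' = 95 → 0x5F
  '{': special character: '{' = 123 → 0x7B
= 0x6E 0x35 0x5F 0x7B


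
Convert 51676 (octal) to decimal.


Positional values:
Position 0: 6 × 8^0 = 6
Position 1: 7 × 8^1 = 56
Position 2: 6 × 8^2 = 384
Position 3: 1 × 8^3 = 512
Position 4: 5 × 8^4 = 20480
Sum = 6 + 56 + 384 + 512 + 20480
= 21438


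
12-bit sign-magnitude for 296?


Sign bit: 0 (positive)
Magnitude: 296 = 00100101000
= 000100101000


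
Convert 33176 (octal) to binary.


Each octal digit → 3 binary bits:
  3 = 011
  3 = 011
  1 = 001
  7 = 111
  6 = 110
Concatenate: 011 011 001 111 110
= 011011001111110


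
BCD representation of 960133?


Each digit → 4-bit binary:
  9 → 1001
  6 → 0110
  0 → 0000
  1 → 0001
  3 → 0011
  3 → 0011
= 1001 0110 0000 0001 0011 0011


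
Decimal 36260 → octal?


Divide by 8 repeatedly:
36260 ÷ 8 = 4532 remainder 4
4532 ÷ 8 = 566 remainder 4
566 ÷ 8 = 70 remainder 6
70 ÷ 8 = 8 remainder 6
8 ÷ 8 = 1 remainder 0
1 ÷ 8 = 0 remainder 1
Reading remainders bottom-up:
= 0o106644


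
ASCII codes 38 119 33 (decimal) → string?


Codes (decimal): 38 119 33
Per-code ASCII lookup:
  38  (special character) → '&'
  119  (range 97-122: lowercase, 119 - 97 = 22) → 'w'
  33  (special character) → '!'
= '&w!'


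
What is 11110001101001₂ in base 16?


Group into 4-bit nibbles: 0011110001101001
  0011 = 3
  1100 = C
  0110 = 6
  1001 = 9
= 0x3C69


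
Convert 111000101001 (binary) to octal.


Group into 3-bit groups: 111000101001
  111 = 7
  000 = 0
  101 = 5
  001 = 1
= 0o7051


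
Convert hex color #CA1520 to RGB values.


Hex: #CA1520
R = CA₁₆ = 202
G = 15₁₆ = 21
B = 20₁₆ = 32
= RGB(202, 21, 32)


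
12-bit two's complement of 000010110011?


Original: 000010110011
Step 1 - Invert all bits: 111101001100
Step 2 - Add 1: 111101001100 + 1
= 111101001101 (represents -179)


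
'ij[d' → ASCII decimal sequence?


String: 'ij[d'  (4 characters)
Per-character ASCII lookup:
  'i': lowercase starts at 97: 'i' = 97 + 8 = 105
  'j': lowercase starts at 97: 'j' = 97 + 9 = 106
  '[': special character: '[' = 91
  'd': lowercase starts at 97: 'd' = 97 + 3 = 100
= 105 106 91 100


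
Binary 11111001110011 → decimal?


Positional values:
Bit 0: 1 × 2^0 = 1
Bit 1: 1 × 2^1 = 2
Bit 4: 1 × 2^4 = 16
Bit 5: 1 × 2^5 = 32
Bit 6: 1 × 2^6 = 64
Bit 9: 1 × 2^9 = 512
Bit 10: 1 × 2^10 = 1024
Bit 11: 1 × 2^11 = 2048
Bit 12: 1 × 2^12 = 4096
Bit 13: 1 × 2^13 = 8192
Sum = 1 + 2 + 16 + 32 + 64 + 512 + 1024 + 2048 + 4096 + 8192
= 15987


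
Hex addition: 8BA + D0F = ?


Align and add column by column (LSB to MSB, each column mod 16 with carry):
  08BA
+ 0D0F
  ----
  col 0: A(10) + F(15) + 0 (carry in) = 25 → 9(9), carry out 1
  col 1: B(11) + 0(0) + 1 (carry in) = 12 → C(12), carry out 0
  col 2: 8(8) + D(13) + 0 (carry in) = 21 → 5(5), carry out 1
  col 3: 0(0) + 0(0) + 1 (carry in) = 1 → 1(1), carry out 0
Reading digits MSB→LSB: 15C9
Strip leading zeros: 15C9
= 0x15C9


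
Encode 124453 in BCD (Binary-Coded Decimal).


Each digit → 4-bit binary:
  1 → 0001
  2 → 0010
  4 → 0100
  4 → 0100
  5 → 0101
  3 → 0011
= 0001 0010 0100 0100 0101 0011


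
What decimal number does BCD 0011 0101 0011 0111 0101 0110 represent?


Each 4-bit group → digit:
  0011 → 3
  0101 → 5
  0011 → 3
  0111 → 7
  0101 → 5
  0110 → 6
= 353756


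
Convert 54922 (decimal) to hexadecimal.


Divide by 16 repeatedly:
54922 ÷ 16 = 3432 remainder 10 (A)
3432 ÷ 16 = 214 remainder 8 (8)
214 ÷ 16 = 13 remainder 6 (6)
13 ÷ 16 = 0 remainder 13 (D)
Reading remainders bottom-up:
= 0xD68A


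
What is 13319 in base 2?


Divide by 2 repeatedly:
13319 ÷ 2 = 6659 remainder 1
6659 ÷ 2 = 3329 remainder 1
3329 ÷ 2 = 1664 remainder 1
1664 ÷ 2 = 832 remainder 0
832 ÷ 2 = 416 remainder 0
416 ÷ 2 = 208 remainder 0
208 ÷ 2 = 104 remainder 0
104 ÷ 2 = 52 remainder 0
52 ÷ 2 = 26 remainder 0
26 ÷ 2 = 13 remainder 0
13 ÷ 2 = 6 remainder 1
6 ÷ 2 = 3 remainder 0
3 ÷ 2 = 1 remainder 1
1 ÷ 2 = 0 remainder 1
Reading remainders bottom-up:
= 11010000000111


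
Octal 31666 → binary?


Each octal digit → 3 binary bits:
  3 = 011
  1 = 001
  6 = 110
  6 = 110
  6 = 110
Concatenate: 011 001 110 110 110
= 011001110110110


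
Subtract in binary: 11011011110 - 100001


Align and subtract column by column (LSB to MSB, borrowing when needed):
  11011011110
- 00000100001
  -----------
  col 0: (0 - 0 borrow-in) - 1 → borrow from next column: (0+2) - 1 = 1, borrow out 1
  col 1: (1 - 1 borrow-in) - 0 → 0 - 0 = 0, borrow out 0
  col 2: (1 - 0 borrow-in) - 0 → 1 - 0 = 1, borrow out 0
  col 3: (1 - 0 borrow-in) - 0 → 1 - 0 = 1, borrow out 0
  col 4: (1 - 0 borrow-in) - 0 → 1 - 0 = 1, borrow out 0
  col 5: (0 - 0 borrow-in) - 1 → borrow from next column: (0+2) - 1 = 1, borrow out 1
  col 6: (1 - 1 borrow-in) - 0 → 0 - 0 = 0, borrow out 0
  col 7: (1 - 0 borrow-in) - 0 → 1 - 0 = 1, borrow out 0
  col 8: (0 - 0 borrow-in) - 0 → 0 - 0 = 0, borrow out 0
  col 9: (1 - 0 borrow-in) - 0 → 1 - 0 = 1, borrow out 0
  col 10: (1 - 0 borrow-in) - 0 → 1 - 0 = 1, borrow out 0
Reading bits MSB→LSB: 11010111101
Strip leading zeros: 11010111101
= 11010111101


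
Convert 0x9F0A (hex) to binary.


Each hex digit → 4 binary bits:
  9 = 1001
  F = 1111
  0 = 0000
  A = 1010
Concatenate: 1001 1111 0000 1010
= 1001111100001010


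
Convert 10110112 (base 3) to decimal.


Positional values (base 3):
  2 × 3^0 = 2 × 1 = 2
  1 × 3^1 = 1 × 3 = 3
  1 × 3^2 = 1 × 9 = 9
  0 × 3^3 = 0 × 27 = 0
  1 × 3^4 = 1 × 81 = 81
  1 × 3^5 = 1 × 243 = 243
  0 × 3^6 = 0 × 729 = 0
  1 × 3^7 = 1 × 2187 = 2187
Sum = 2 + 3 + 9 + 0 + 81 + 243 + 0 + 2187
= 2525


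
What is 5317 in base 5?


Divide by 5 repeatedly:
5317 ÷ 5 = 1063 remainder 2
1063 ÷ 5 = 212 remainder 3
212 ÷ 5 = 42 remainder 2
42 ÷ 5 = 8 remainder 2
8 ÷ 5 = 1 remainder 3
1 ÷ 5 = 0 remainder 1
Reading remainders bottom-up:
= 132232


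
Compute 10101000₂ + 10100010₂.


Align and add column by column (LSB to MSB, carry propagating):
  010101000
+ 010100010
  ---------
  col 0: 0 + 0 + 0 (carry in) = 0 → bit 0, carry out 0
  col 1: 0 + 1 + 0 (carry in) = 1 → bit 1, carry out 0
  col 2: 0 + 0 + 0 (carry in) = 0 → bit 0, carry out 0
  col 3: 1 + 0 + 0 (carry in) = 1 → bit 1, carry out 0
  col 4: 0 + 0 + 0 (carry in) = 0 → bit 0, carry out 0
  col 5: 1 + 1 + 0 (carry in) = 2 → bit 0, carry out 1
  col 6: 0 + 0 + 1 (carry in) = 1 → bit 1, carry out 0
  col 7: 1 + 1 + 0 (carry in) = 2 → bit 0, carry out 1
  col 8: 0 + 0 + 1 (carry in) = 1 → bit 1, carry out 0
Reading bits MSB→LSB: 101001010
Strip leading zeros: 101001010
= 101001010


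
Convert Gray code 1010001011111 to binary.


Gray code: 1010001011111
MSB stays the same: 1
Each subsequent bit = prev_binary XOR current_gray:
  B[1] = 1 XOR 0 = 1
  B[2] = 1 XOR 1 = 0
  B[3] = 0 XOR 0 = 0
  B[4] = 0 XOR 0 = 0
  B[5] = 0 XOR 0 = 0
  B[6] = 0 XOR 1 = 1
  B[7] = 1 XOR 0 = 1
  B[8] = 1 XOR 1 = 0
  B[9] = 0 XOR 1 = 1
  B[10] = 1 XOR 1 = 0
  B[11] = 0 XOR 1 = 1
  B[12] = 1 XOR 1 = 0
= 1100001101010 (6250 decimal)


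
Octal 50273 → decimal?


Positional values:
Position 0: 3 × 8^0 = 3
Position 1: 7 × 8^1 = 56
Position 2: 2 × 8^2 = 128
Position 3: 0 × 8^3 = 0
Position 4: 5 × 8^4 = 20480
Sum = 3 + 56 + 128 + 0 + 20480
= 20667


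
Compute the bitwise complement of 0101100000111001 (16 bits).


Original: 0101100000111001
Invert all bits:
  bit 0: 0 → 1
  bit 1: 1 → 0
  bit 2: 0 → 1
  bit 3: 1 → 0
  bit 4: 1 → 0
  bit 5: 0 → 1
  bit 6: 0 → 1
  bit 7: 0 → 1
  bit 8: 0 → 1
  bit 9: 0 → 1
  bit 10: 1 → 0
  bit 11: 1 → 0
  bit 12: 1 → 0
  bit 13: 0 → 1
  bit 14: 0 → 1
  bit 15: 1 → 0
= 1010011111000110


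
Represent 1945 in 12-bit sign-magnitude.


Sign bit: 0 (positive)
Magnitude: 1945 = 11110011001
= 011110011001


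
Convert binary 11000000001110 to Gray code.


Binary: 11000000001110
Gray code: G = B XOR (B >> 1)
B >> 1 = 01100000000111
11000000001110 XOR 01100000000111:
  1 XOR 0 = 1
  1 XOR 1 = 0
  0 XOR 1 = 1
  0 XOR 0 = 0
  0 XOR 0 = 0
  0 XOR 0 = 0
  0 XOR 0 = 0
  0 XOR 0 = 0
  0 XOR 0 = 0
  0 XOR 0 = 0
  1 XOR 0 = 1
  1 XOR 1 = 0
  1 XOR 1 = 0
  0 XOR 1 = 1
= 10100000001001


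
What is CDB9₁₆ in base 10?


Positional values:
Position 0: 9 × 16^0 = 9 × 1 = 9
Position 1: B × 16^1 = 11 × 16 = 176
Position 2: D × 16^2 = 13 × 256 = 3328
Position 3: C × 16^3 = 12 × 4096 = 49152
Sum = 9 + 176 + 3328 + 49152
= 52665


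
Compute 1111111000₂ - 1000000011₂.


Align and subtract column by column (LSB to MSB, borrowing when needed):
  1111111000
- 1000000011
  ----------
  col 0: (0 - 0 borrow-in) - 1 → borrow from next column: (0+2) - 1 = 1, borrow out 1
  col 1: (0 - 1 borrow-in) - 1 → borrow from next column: (-1+2) - 1 = 0, borrow out 1
  col 2: (0 - 1 borrow-in) - 0 → borrow from next column: (-1+2) - 0 = 1, borrow out 1
  col 3: (1 - 1 borrow-in) - 0 → 0 - 0 = 0, borrow out 0
  col 4: (1 - 0 borrow-in) - 0 → 1 - 0 = 1, borrow out 0
  col 5: (1 - 0 borrow-in) - 0 → 1 - 0 = 1, borrow out 0
  col 6: (1 - 0 borrow-in) - 0 → 1 - 0 = 1, borrow out 0
  col 7: (1 - 0 borrow-in) - 0 → 1 - 0 = 1, borrow out 0
  col 8: (1 - 0 borrow-in) - 0 → 1 - 0 = 1, borrow out 0
  col 9: (1 - 0 borrow-in) - 1 → 1 - 1 = 0, borrow out 0
Reading bits MSB→LSB: 0111110101
Strip leading zeros: 111110101
= 111110101


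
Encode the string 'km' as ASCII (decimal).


String: 'km'  (2 characters)
Per-character ASCII lookup:
  'k': lowercase starts at 97: 'k' = 97 + 10 = 107
  'm': lowercase starts at 97: 'm' = 97 + 12 = 109
= 107 109


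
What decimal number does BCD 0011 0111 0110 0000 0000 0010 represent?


Each 4-bit group → digit:
  0011 → 3
  0111 → 7
  0110 → 6
  0000 → 0
  0000 → 0
  0010 → 2
= 376002


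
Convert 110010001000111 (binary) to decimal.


Positional values:
Bit 0: 1 × 2^0 = 1
Bit 1: 1 × 2^1 = 2
Bit 2: 1 × 2^2 = 4
Bit 6: 1 × 2^6 = 64
Bit 10: 1 × 2^10 = 1024
Bit 13: 1 × 2^13 = 8192
Bit 14: 1 × 2^14 = 16384
Sum = 1 + 2 + 4 + 64 + 1024 + 8192 + 16384
= 25671


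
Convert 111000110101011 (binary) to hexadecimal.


Group into 4-bit nibbles: 0111000110101011
  0111 = 7
  0001 = 1
  1010 = A
  1011 = B
= 0x71AB


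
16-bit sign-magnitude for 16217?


Sign bit: 0 (positive)
Magnitude: 16217 = 011111101011001
= 0011111101011001


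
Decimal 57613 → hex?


Divide by 16 repeatedly:
57613 ÷ 16 = 3600 remainder 13 (D)
3600 ÷ 16 = 225 remainder 0 (0)
225 ÷ 16 = 14 remainder 1 (1)
14 ÷ 16 = 0 remainder 14 (E)
Reading remainders bottom-up:
= 0xE10D


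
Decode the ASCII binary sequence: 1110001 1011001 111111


Codes (binary): 1110001 1011001 111111
Per-code ASCII lookup:
  1110001 = 113  (range 97-122: lowercase, 113 - 97 = 16) → 'q'
  1011001 = 89  (range 65-90: uppercase, 89 - 65 = 24) → 'Y'
  111111 = 63  (special character) → '?'
= 'qY?'


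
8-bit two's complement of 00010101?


Original: 00010101
Step 1 - Invert all bits: 11101010
Step 2 - Add 1: 11101010 + 1
= 11101011 (represents -21)


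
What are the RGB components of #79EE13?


Hex: #79EE13
R = 79₁₆ = 121
G = EE₁₆ = 238
B = 13₁₆ = 19
= RGB(121, 238, 19)


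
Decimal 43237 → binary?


Divide by 2 repeatedly:
43237 ÷ 2 = 21618 remainder 1
21618 ÷ 2 = 10809 remainder 0
10809 ÷ 2 = 5404 remainder 1
5404 ÷ 2 = 2702 remainder 0
2702 ÷ 2 = 1351 remainder 0
1351 ÷ 2 = 675 remainder 1
675 ÷ 2 = 337 remainder 1
337 ÷ 2 = 168 remainder 1
168 ÷ 2 = 84 remainder 0
84 ÷ 2 = 42 remainder 0
42 ÷ 2 = 21 remainder 0
21 ÷ 2 = 10 remainder 1
10 ÷ 2 = 5 remainder 0
5 ÷ 2 = 2 remainder 1
2 ÷ 2 = 1 remainder 0
1 ÷ 2 = 0 remainder 1
Reading remainders bottom-up:
= 1010100011100101


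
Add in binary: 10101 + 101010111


Align and add column by column (LSB to MSB, carry propagating):
  0000010101
+ 0101010111
  ----------
  col 0: 1 + 1 + 0 (carry in) = 2 → bit 0, carry out 1
  col 1: 0 + 1 + 1 (carry in) = 2 → bit 0, carry out 1
  col 2: 1 + 1 + 1 (carry in) = 3 → bit 1, carry out 1
  col 3: 0 + 0 + 1 (carry in) = 1 → bit 1, carry out 0
  col 4: 1 + 1 + 0 (carry in) = 2 → bit 0, carry out 1
  col 5: 0 + 0 + 1 (carry in) = 1 → bit 1, carry out 0
  col 6: 0 + 1 + 0 (carry in) = 1 → bit 1, carry out 0
  col 7: 0 + 0 + 0 (carry in) = 0 → bit 0, carry out 0
  col 8: 0 + 1 + 0 (carry in) = 1 → bit 1, carry out 0
  col 9: 0 + 0 + 0 (carry in) = 0 → bit 0, carry out 0
Reading bits MSB→LSB: 0101101100
Strip leading zeros: 101101100
= 101101100


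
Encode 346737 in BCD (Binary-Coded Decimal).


Each digit → 4-bit binary:
  3 → 0011
  4 → 0100
  6 → 0110
  7 → 0111
  3 → 0011
  7 → 0111
= 0011 0100 0110 0111 0011 0111


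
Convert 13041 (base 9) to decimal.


Positional values (base 9):
  1 × 9^0 = 1 × 1 = 1
  4 × 9^1 = 4 × 9 = 36
  0 × 9^2 = 0 × 81 = 0
  3 × 9^3 = 3 × 729 = 2187
  1 × 9^4 = 1 × 6561 = 6561
Sum = 1 + 36 + 0 + 2187 + 6561
= 8785


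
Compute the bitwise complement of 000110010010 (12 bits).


Original: 000110010010
Invert all bits:
  bit 0: 0 → 1
  bit 1: 0 → 1
  bit 2: 0 → 1
  bit 3: 1 → 0
  bit 4: 1 → 0
  bit 5: 0 → 1
  bit 6: 0 → 1
  bit 7: 1 → 0
  bit 8: 0 → 1
  bit 9: 0 → 1
  bit 10: 1 → 0
  bit 11: 0 → 1
= 111001101101


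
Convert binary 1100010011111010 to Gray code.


Binary: 1100010011111010
Gray code: G = B XOR (B >> 1)
B >> 1 = 0110001001111101
1100010011111010 XOR 0110001001111101:
  1 XOR 0 = 1
  1 XOR 1 = 0
  0 XOR 1 = 1
  0 XOR 0 = 0
  0 XOR 0 = 0
  1 XOR 0 = 1
  0 XOR 1 = 1
  0 XOR 0 = 0
  1 XOR 0 = 1
  1 XOR 1 = 0
  1 XOR 1 = 0
  1 XOR 1 = 0
  1 XOR 1 = 0
  0 XOR 1 = 1
  1 XOR 0 = 1
  0 XOR 1 = 1
= 1010011010000111


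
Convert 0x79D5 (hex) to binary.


Each hex digit → 4 binary bits:
  7 = 0111
  9 = 1001
  D = 1101
  5 = 0101
Concatenate: 0111 1001 1101 0101
= 0111100111010101


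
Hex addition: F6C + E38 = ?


Align and add column by column (LSB to MSB, each column mod 16 with carry):
  0F6C
+ 0E38
  ----
  col 0: C(12) + 8(8) + 0 (carry in) = 20 → 4(4), carry out 1
  col 1: 6(6) + 3(3) + 1 (carry in) = 10 → A(10), carry out 0
  col 2: F(15) + E(14) + 0 (carry in) = 29 → D(13), carry out 1
  col 3: 0(0) + 0(0) + 1 (carry in) = 1 → 1(1), carry out 0
Reading digits MSB→LSB: 1DA4
Strip leading zeros: 1DA4
= 0x1DA4


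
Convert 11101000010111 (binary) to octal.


Group into 3-bit groups: 011101000010111
  011 = 3
  101 = 5
  000 = 0
  010 = 2
  111 = 7
= 0o35027


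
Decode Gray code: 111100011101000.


Gray code: 111100011101000
MSB stays the same: 1
Each subsequent bit = prev_binary XOR current_gray:
  B[1] = 1 XOR 1 = 0
  B[2] = 0 XOR 1 = 1
  B[3] = 1 XOR 1 = 0
  B[4] = 0 XOR 0 = 0
  B[5] = 0 XOR 0 = 0
  B[6] = 0 XOR 0 = 0
  B[7] = 0 XOR 1 = 1
  B[8] = 1 XOR 1 = 0
  B[9] = 0 XOR 1 = 1
  B[10] = 1 XOR 0 = 1
  B[11] = 1 XOR 1 = 0
  B[12] = 0 XOR 0 = 0
  B[13] = 0 XOR 0 = 0
  B[14] = 0 XOR 0 = 0
= 101000010110000 (20656 decimal)


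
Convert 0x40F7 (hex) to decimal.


Positional values:
Position 0: 7 × 16^0 = 7 × 1 = 7
Position 1: F × 16^1 = 15 × 16 = 240
Position 2: 0 × 16^2 = 0 × 256 = 0
Position 3: 4 × 16^3 = 4 × 4096 = 16384
Sum = 7 + 240 + 0 + 16384
= 16631


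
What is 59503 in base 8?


Divide by 8 repeatedly:
59503 ÷ 8 = 7437 remainder 7
7437 ÷ 8 = 929 remainder 5
929 ÷ 8 = 116 remainder 1
116 ÷ 8 = 14 remainder 4
14 ÷ 8 = 1 remainder 6
1 ÷ 8 = 0 remainder 1
Reading remainders bottom-up:
= 0o164157


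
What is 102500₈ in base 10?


Positional values:
Position 0: 0 × 8^0 = 0
Position 1: 0 × 8^1 = 0
Position 2: 5 × 8^2 = 320
Position 3: 2 × 8^3 = 1024
Position 4: 0 × 8^4 = 0
Position 5: 1 × 8^5 = 32768
Sum = 0 + 0 + 320 + 1024 + 0 + 32768
= 34112


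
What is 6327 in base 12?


Divide by 12 repeatedly:
6327 ÷ 12 = 527 remainder 3
527 ÷ 12 = 43 remainder 11
43 ÷ 12 = 3 remainder 7
3 ÷ 12 = 0 remainder 3
Reading remainders bottom-up:
= 37B3


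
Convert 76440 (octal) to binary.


Each octal digit → 3 binary bits:
  7 = 111
  6 = 110
  4 = 100
  4 = 100
  0 = 000
Concatenate: 111 110 100 100 000
= 111110100100000


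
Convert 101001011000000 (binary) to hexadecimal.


Group into 4-bit nibbles: 0101001011000000
  0101 = 5
  0010 = 2
  1100 = C
  0000 = 0
= 0x52C0


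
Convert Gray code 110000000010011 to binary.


Gray code: 110000000010011
MSB stays the same: 1
Each subsequent bit = prev_binary XOR current_gray:
  B[1] = 1 XOR 1 = 0
  B[2] = 0 XOR 0 = 0
  B[3] = 0 XOR 0 = 0
  B[4] = 0 XOR 0 = 0
  B[5] = 0 XOR 0 = 0
  B[6] = 0 XOR 0 = 0
  B[7] = 0 XOR 0 = 0
  B[8] = 0 XOR 0 = 0
  B[9] = 0 XOR 0 = 0
  B[10] = 0 XOR 1 = 1
  B[11] = 1 XOR 0 = 1
  B[12] = 1 XOR 0 = 1
  B[13] = 1 XOR 1 = 0
  B[14] = 0 XOR 1 = 1
= 100000000011101 (16413 decimal)


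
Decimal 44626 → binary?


Divide by 2 repeatedly:
44626 ÷ 2 = 22313 remainder 0
22313 ÷ 2 = 11156 remainder 1
11156 ÷ 2 = 5578 remainder 0
5578 ÷ 2 = 2789 remainder 0
2789 ÷ 2 = 1394 remainder 1
1394 ÷ 2 = 697 remainder 0
697 ÷ 2 = 348 remainder 1
348 ÷ 2 = 174 remainder 0
174 ÷ 2 = 87 remainder 0
87 ÷ 2 = 43 remainder 1
43 ÷ 2 = 21 remainder 1
21 ÷ 2 = 10 remainder 1
10 ÷ 2 = 5 remainder 0
5 ÷ 2 = 2 remainder 1
2 ÷ 2 = 1 remainder 0
1 ÷ 2 = 0 remainder 1
Reading remainders bottom-up:
= 1010111001010010


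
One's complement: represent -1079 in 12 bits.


Original: 010000110111
Invert all bits:
  bit 0: 0 → 1
  bit 1: 1 → 0
  bit 2: 0 → 1
  bit 3: 0 → 1
  bit 4: 0 → 1
  bit 5: 0 → 1
  bit 6: 1 → 0
  bit 7: 1 → 0
  bit 8: 0 → 1
  bit 9: 1 → 0
  bit 10: 1 → 0
  bit 11: 1 → 0
= 101111001000


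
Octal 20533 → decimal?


Positional values:
Position 0: 3 × 8^0 = 3
Position 1: 3 × 8^1 = 24
Position 2: 5 × 8^2 = 320
Position 3: 0 × 8^3 = 0
Position 4: 2 × 8^4 = 8192
Sum = 3 + 24 + 320 + 0 + 8192
= 8539


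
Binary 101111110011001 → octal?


Group into 3-bit groups: 101111110011001
  101 = 5
  111 = 7
  110 = 6
  011 = 3
  001 = 1
= 0o57631


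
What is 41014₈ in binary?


Each octal digit → 3 binary bits:
  4 = 100
  1 = 001
  0 = 000
  1 = 001
  4 = 100
Concatenate: 100 001 000 001 100
= 100001000001100


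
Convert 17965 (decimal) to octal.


Divide by 8 repeatedly:
17965 ÷ 8 = 2245 remainder 5
2245 ÷ 8 = 280 remainder 5
280 ÷ 8 = 35 remainder 0
35 ÷ 8 = 4 remainder 3
4 ÷ 8 = 0 remainder 4
Reading remainders bottom-up:
= 0o43055


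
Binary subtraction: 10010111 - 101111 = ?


Align and subtract column by column (LSB to MSB, borrowing when needed):
  10010111
- 00101111
  --------
  col 0: (1 - 0 borrow-in) - 1 → 1 - 1 = 0, borrow out 0
  col 1: (1 - 0 borrow-in) - 1 → 1 - 1 = 0, borrow out 0
  col 2: (1 - 0 borrow-in) - 1 → 1 - 1 = 0, borrow out 0
  col 3: (0 - 0 borrow-in) - 1 → borrow from next column: (0+2) - 1 = 1, borrow out 1
  col 4: (1 - 1 borrow-in) - 0 → 0 - 0 = 0, borrow out 0
  col 5: (0 - 0 borrow-in) - 1 → borrow from next column: (0+2) - 1 = 1, borrow out 1
  col 6: (0 - 1 borrow-in) - 0 → borrow from next column: (-1+2) - 0 = 1, borrow out 1
  col 7: (1 - 1 borrow-in) - 0 → 0 - 0 = 0, borrow out 0
Reading bits MSB→LSB: 01101000
Strip leading zeros: 1101000
= 1101000


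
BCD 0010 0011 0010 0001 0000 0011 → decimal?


Each 4-bit group → digit:
  0010 → 2
  0011 → 3
  0010 → 2
  0001 → 1
  0000 → 0
  0011 → 3
= 232103


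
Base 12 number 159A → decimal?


Positional values (base 12):
  A × 12^0 = 10 × 1 = 10
  9 × 12^1 = 9 × 12 = 108
  5 × 12^2 = 5 × 144 = 720
  1 × 12^3 = 1 × 1728 = 1728
Sum = 10 + 108 + 720 + 1728
= 2566


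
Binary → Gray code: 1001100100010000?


Binary: 1001100100010000
Gray code: G = B XOR (B >> 1)
B >> 1 = 0100110010001000
1001100100010000 XOR 0100110010001000:
  1 XOR 0 = 1
  0 XOR 1 = 1
  0 XOR 0 = 0
  1 XOR 0 = 1
  1 XOR 1 = 0
  0 XOR 1 = 1
  0 XOR 0 = 0
  1 XOR 0 = 1
  0 XOR 1 = 1
  0 XOR 0 = 0
  0 XOR 0 = 0
  1 XOR 0 = 1
  0 XOR 1 = 1
  0 XOR 0 = 0
  0 XOR 0 = 0
  0 XOR 0 = 0
= 1101010110011000


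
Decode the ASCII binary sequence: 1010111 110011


Codes (binary): 1010111 110011
Per-code ASCII lookup:
  1010111 = 87  (range 65-90: uppercase, 87 - 65 = 22) → 'W'
  110011 = 51  (range 48-57: digits, 51 - 48 = 3) → '3'
= 'W3'


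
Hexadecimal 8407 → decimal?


Positional values:
Position 0: 7 × 16^0 = 7 × 1 = 7
Position 1: 0 × 16^1 = 0 × 16 = 0
Position 2: 4 × 16^2 = 4 × 256 = 1024
Position 3: 8 × 16^3 = 8 × 4096 = 32768
Sum = 7 + 0 + 1024 + 32768
= 33799


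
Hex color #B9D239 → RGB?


Hex: #B9D239
R = B9₁₆ = 185
G = D2₁₆ = 210
B = 39₁₆ = 57
= RGB(185, 210, 57)


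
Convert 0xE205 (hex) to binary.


Each hex digit → 4 binary bits:
  E = 1110
  2 = 0010
  0 = 0000
  5 = 0101
Concatenate: 1110 0010 0000 0101
= 1110001000000101


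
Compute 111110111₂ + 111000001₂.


Align and add column by column (LSB to MSB, carry propagating):
  0111110111
+ 0111000001
  ----------
  col 0: 1 + 1 + 0 (carry in) = 2 → bit 0, carry out 1
  col 1: 1 + 0 + 1 (carry in) = 2 → bit 0, carry out 1
  col 2: 1 + 0 + 1 (carry in) = 2 → bit 0, carry out 1
  col 3: 0 + 0 + 1 (carry in) = 1 → bit 1, carry out 0
  col 4: 1 + 0 + 0 (carry in) = 1 → bit 1, carry out 0
  col 5: 1 + 0 + 0 (carry in) = 1 → bit 1, carry out 0
  col 6: 1 + 1 + 0 (carry in) = 2 → bit 0, carry out 1
  col 7: 1 + 1 + 1 (carry in) = 3 → bit 1, carry out 1
  col 8: 1 + 1 + 1 (carry in) = 3 → bit 1, carry out 1
  col 9: 0 + 0 + 1 (carry in) = 1 → bit 1, carry out 0
Reading bits MSB→LSB: 1110111000
Strip leading zeros: 1110111000
= 1110111000


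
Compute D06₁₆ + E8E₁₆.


Align and add column by column (LSB to MSB, each column mod 16 with carry):
  0D06
+ 0E8E
  ----
  col 0: 6(6) + E(14) + 0 (carry in) = 20 → 4(4), carry out 1
  col 1: 0(0) + 8(8) + 1 (carry in) = 9 → 9(9), carry out 0
  col 2: D(13) + E(14) + 0 (carry in) = 27 → B(11), carry out 1
  col 3: 0(0) + 0(0) + 1 (carry in) = 1 → 1(1), carry out 0
Reading digits MSB→LSB: 1B94
Strip leading zeros: 1B94
= 0x1B94


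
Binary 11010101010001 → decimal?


Positional values:
Bit 0: 1 × 2^0 = 1
Bit 4: 1 × 2^4 = 16
Bit 6: 1 × 2^6 = 64
Bit 8: 1 × 2^8 = 256
Bit 10: 1 × 2^10 = 1024
Bit 12: 1 × 2^12 = 4096
Bit 13: 1 × 2^13 = 8192
Sum = 1 + 16 + 64 + 256 + 1024 + 4096 + 8192
= 13649


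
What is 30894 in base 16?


Divide by 16 repeatedly:
30894 ÷ 16 = 1930 remainder 14 (E)
1930 ÷ 16 = 120 remainder 10 (A)
120 ÷ 16 = 7 remainder 8 (8)
7 ÷ 16 = 0 remainder 7 (7)
Reading remainders bottom-up:
= 0x78AE


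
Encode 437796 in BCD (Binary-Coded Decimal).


Each digit → 4-bit binary:
  4 → 0100
  3 → 0011
  7 → 0111
  7 → 0111
  9 → 1001
  6 → 0110
= 0100 0011 0111 0111 1001 0110


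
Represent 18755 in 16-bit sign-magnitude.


Sign bit: 0 (positive)
Magnitude: 18755 = 100100101000011
= 0100100101000011


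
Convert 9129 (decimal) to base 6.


Divide by 6 repeatedly:
9129 ÷ 6 = 1521 remainder 3
1521 ÷ 6 = 253 remainder 3
253 ÷ 6 = 42 remainder 1
42 ÷ 6 = 7 remainder 0
7 ÷ 6 = 1 remainder 1
1 ÷ 6 = 0 remainder 1
Reading remainders bottom-up:
= 110133


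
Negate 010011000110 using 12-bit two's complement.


Original: 010011000110
Step 1 - Invert all bits: 101100111001
Step 2 - Add 1: 101100111001 + 1
= 101100111010 (represents -1222)


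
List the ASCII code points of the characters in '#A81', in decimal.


String: '#A81'  (4 characters)
Per-character ASCII lookup:
  '#': special character: '#' = 35
  'A': uppercase starts at 65: 'A' = 65 + 0 = 65
  '8': digits start at 48: '8' = 48 + 8 = 56
  '1': digits start at 48: '1' = 48 + 1 = 49
= 35 65 56 49


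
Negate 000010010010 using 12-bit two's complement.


Original: 000010010010
Step 1 - Invert all bits: 111101101101
Step 2 - Add 1: 111101101101 + 1
= 111101101110 (represents -146)


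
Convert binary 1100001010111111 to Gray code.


Binary: 1100001010111111
Gray code: G = B XOR (B >> 1)
B >> 1 = 0110000101011111
1100001010111111 XOR 0110000101011111:
  1 XOR 0 = 1
  1 XOR 1 = 0
  0 XOR 1 = 1
  0 XOR 0 = 0
  0 XOR 0 = 0
  0 XOR 0 = 0
  1 XOR 0 = 1
  0 XOR 1 = 1
  1 XOR 0 = 1
  0 XOR 1 = 1
  1 XOR 0 = 1
  1 XOR 1 = 0
  1 XOR 1 = 0
  1 XOR 1 = 0
  1 XOR 1 = 0
  1 XOR 1 = 0
= 1010001111100000


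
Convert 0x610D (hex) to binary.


Each hex digit → 4 binary bits:
  6 = 0110
  1 = 0001
  0 = 0000
  D = 1101
Concatenate: 0110 0001 0000 1101
= 0110000100001101


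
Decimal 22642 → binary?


Divide by 2 repeatedly:
22642 ÷ 2 = 11321 remainder 0
11321 ÷ 2 = 5660 remainder 1
5660 ÷ 2 = 2830 remainder 0
2830 ÷ 2 = 1415 remainder 0
1415 ÷ 2 = 707 remainder 1
707 ÷ 2 = 353 remainder 1
353 ÷ 2 = 176 remainder 1
176 ÷ 2 = 88 remainder 0
88 ÷ 2 = 44 remainder 0
44 ÷ 2 = 22 remainder 0
22 ÷ 2 = 11 remainder 0
11 ÷ 2 = 5 remainder 1
5 ÷ 2 = 2 remainder 1
2 ÷ 2 = 1 remainder 0
1 ÷ 2 = 0 remainder 1
Reading remainders bottom-up:
= 101100001110010


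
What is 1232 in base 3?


Divide by 3 repeatedly:
1232 ÷ 3 = 410 remainder 2
410 ÷ 3 = 136 remainder 2
136 ÷ 3 = 45 remainder 1
45 ÷ 3 = 15 remainder 0
15 ÷ 3 = 5 remainder 0
5 ÷ 3 = 1 remainder 2
1 ÷ 3 = 0 remainder 1
Reading remainders bottom-up:
= 1200122


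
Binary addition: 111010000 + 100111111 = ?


Align and add column by column (LSB to MSB, carry propagating):
  0111010000
+ 0100111111
  ----------
  col 0: 0 + 1 + 0 (carry in) = 1 → bit 1, carry out 0
  col 1: 0 + 1 + 0 (carry in) = 1 → bit 1, carry out 0
  col 2: 0 + 1 + 0 (carry in) = 1 → bit 1, carry out 0
  col 3: 0 + 1 + 0 (carry in) = 1 → bit 1, carry out 0
  col 4: 1 + 1 + 0 (carry in) = 2 → bit 0, carry out 1
  col 5: 0 + 1 + 1 (carry in) = 2 → bit 0, carry out 1
  col 6: 1 + 0 + 1 (carry in) = 2 → bit 0, carry out 1
  col 7: 1 + 0 + 1 (carry in) = 2 → bit 0, carry out 1
  col 8: 1 + 1 + 1 (carry in) = 3 → bit 1, carry out 1
  col 9: 0 + 0 + 1 (carry in) = 1 → bit 1, carry out 0
Reading bits MSB→LSB: 1100001111
Strip leading zeros: 1100001111
= 1100001111


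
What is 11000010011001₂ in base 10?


Positional values:
Bit 0: 1 × 2^0 = 1
Bit 3: 1 × 2^3 = 8
Bit 4: 1 × 2^4 = 16
Bit 7: 1 × 2^7 = 128
Bit 12: 1 × 2^12 = 4096
Bit 13: 1 × 2^13 = 8192
Sum = 1 + 8 + 16 + 128 + 4096 + 8192
= 12441


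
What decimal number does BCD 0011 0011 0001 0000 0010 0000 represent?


Each 4-bit group → digit:
  0011 → 3
  0011 → 3
  0001 → 1
  0000 → 0
  0010 → 2
  0000 → 0
= 331020


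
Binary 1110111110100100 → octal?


Group into 3-bit groups: 001110111110100100
  001 = 1
  110 = 6
  111 = 7
  110 = 6
  100 = 4
  100 = 4
= 0o167644


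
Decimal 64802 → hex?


Divide by 16 repeatedly:
64802 ÷ 16 = 4050 remainder 2 (2)
4050 ÷ 16 = 253 remainder 2 (2)
253 ÷ 16 = 15 remainder 13 (D)
15 ÷ 16 = 0 remainder 15 (F)
Reading remainders bottom-up:
= 0xFD22


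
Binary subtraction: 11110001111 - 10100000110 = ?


Align and subtract column by column (LSB to MSB, borrowing when needed):
  11110001111
- 10100000110
  -----------
  col 0: (1 - 0 borrow-in) - 0 → 1 - 0 = 1, borrow out 0
  col 1: (1 - 0 borrow-in) - 1 → 1 - 1 = 0, borrow out 0
  col 2: (1 - 0 borrow-in) - 1 → 1 - 1 = 0, borrow out 0
  col 3: (1 - 0 borrow-in) - 0 → 1 - 0 = 1, borrow out 0
  col 4: (0 - 0 borrow-in) - 0 → 0 - 0 = 0, borrow out 0
  col 5: (0 - 0 borrow-in) - 0 → 0 - 0 = 0, borrow out 0
  col 6: (0 - 0 borrow-in) - 0 → 0 - 0 = 0, borrow out 0
  col 7: (1 - 0 borrow-in) - 0 → 1 - 0 = 1, borrow out 0
  col 8: (1 - 0 borrow-in) - 1 → 1 - 1 = 0, borrow out 0
  col 9: (1 - 0 borrow-in) - 0 → 1 - 0 = 1, borrow out 0
  col 10: (1 - 0 borrow-in) - 1 → 1 - 1 = 0, borrow out 0
Reading bits MSB→LSB: 01010001001
Strip leading zeros: 1010001001
= 1010001001


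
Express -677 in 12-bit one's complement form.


Original: 001010100101
Invert all bits:
  bit 0: 0 → 1
  bit 1: 0 → 1
  bit 2: 1 → 0
  bit 3: 0 → 1
  bit 4: 1 → 0
  bit 5: 0 → 1
  bit 6: 1 → 0
  bit 7: 0 → 1
  bit 8: 0 → 1
  bit 9: 1 → 0
  bit 10: 0 → 1
  bit 11: 1 → 0
= 110101011010
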